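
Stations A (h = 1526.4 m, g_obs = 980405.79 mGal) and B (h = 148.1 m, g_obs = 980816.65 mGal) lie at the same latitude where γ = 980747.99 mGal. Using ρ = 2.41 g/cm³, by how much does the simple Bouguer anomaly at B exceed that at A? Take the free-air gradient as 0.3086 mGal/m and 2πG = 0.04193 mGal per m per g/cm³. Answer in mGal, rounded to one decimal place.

124.8

Δg_SB(A) = 980405.79 − 980747.99 + 0.3086×1526.4 − 0.04193×2.41×1526.4 = -25.40 mGal
Δg_SB(B) = 980816.65 − 980747.99 + 0.3086×148.1 − 0.04193×2.41×148.1 = 99.40 mGal
Difference = 99.40 − (-25.40) = 124.80 mGal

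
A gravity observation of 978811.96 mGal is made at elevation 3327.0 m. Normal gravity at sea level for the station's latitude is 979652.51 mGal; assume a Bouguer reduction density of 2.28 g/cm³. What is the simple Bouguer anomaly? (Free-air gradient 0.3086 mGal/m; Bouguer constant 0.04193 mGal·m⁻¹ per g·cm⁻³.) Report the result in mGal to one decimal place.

-131.9

Free-air correction = 0.3086 × 3327.0 = 1026.71 mGal
Free-air anomaly = 978811.96 − 979652.51 + (1026.71) = 186.16 mGal
Bouguer slab correction = 0.04193 × 2.28 × 3327.0 = 318.06 mGal
Simple Bouguer anomaly = 186.16 − (318.06) = -131.90 mGal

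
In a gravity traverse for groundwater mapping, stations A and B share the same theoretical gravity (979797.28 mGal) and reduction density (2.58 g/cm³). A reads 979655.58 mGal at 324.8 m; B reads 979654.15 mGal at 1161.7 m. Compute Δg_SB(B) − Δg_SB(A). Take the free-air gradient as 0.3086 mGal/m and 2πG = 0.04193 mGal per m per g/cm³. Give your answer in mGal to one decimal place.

166.3

Δg_SB(A) = 979655.58 − 979797.28 + 0.3086×324.8 − 0.04193×2.58×324.8 = -76.60 mGal
Δg_SB(B) = 979654.15 − 979797.28 + 0.3086×1161.7 − 0.04193×2.58×1161.7 = 89.70 mGal
Difference = 89.70 − (-76.60) = 166.30 mGal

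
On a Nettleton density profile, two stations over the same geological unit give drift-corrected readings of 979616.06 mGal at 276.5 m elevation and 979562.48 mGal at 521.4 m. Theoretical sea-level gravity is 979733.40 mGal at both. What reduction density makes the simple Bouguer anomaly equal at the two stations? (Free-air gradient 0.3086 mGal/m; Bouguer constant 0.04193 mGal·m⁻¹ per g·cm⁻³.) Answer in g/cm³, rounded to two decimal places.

2.14

Δg_obs = 979562.48 − 979616.06 = -53.58 mGal over Δh = 521.4 − 276.5 = 244.9 m
Equal Bouguer anomalies ⇒ Δg_obs + (0.3086 − 0.04193ρ)·Δh = 0
0.3086 − 0.04193ρ = −Δg_obs/Δh = 0.21878
ρ = (0.3086 − 0.21878) / 0.04193 = 2.14 g/cm³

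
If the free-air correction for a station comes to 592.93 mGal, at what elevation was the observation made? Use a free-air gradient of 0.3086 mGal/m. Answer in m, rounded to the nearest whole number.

h = 592.93 / 0.3086 = 1921.35 m

1921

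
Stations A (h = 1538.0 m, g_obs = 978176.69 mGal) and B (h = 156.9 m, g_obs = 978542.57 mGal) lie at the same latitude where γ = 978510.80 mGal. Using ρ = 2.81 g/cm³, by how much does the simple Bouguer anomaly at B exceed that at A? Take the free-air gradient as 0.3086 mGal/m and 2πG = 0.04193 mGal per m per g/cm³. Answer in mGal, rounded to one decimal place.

102.4

Δg_SB(A) = 978176.69 − 978510.80 + 0.3086×1538.0 − 0.04193×2.81×1538.0 = -40.70 mGal
Δg_SB(B) = 978542.57 − 978510.80 + 0.3086×156.9 − 0.04193×2.81×156.9 = 61.70 mGal
Difference = 61.70 − (-40.70) = 102.40 mGal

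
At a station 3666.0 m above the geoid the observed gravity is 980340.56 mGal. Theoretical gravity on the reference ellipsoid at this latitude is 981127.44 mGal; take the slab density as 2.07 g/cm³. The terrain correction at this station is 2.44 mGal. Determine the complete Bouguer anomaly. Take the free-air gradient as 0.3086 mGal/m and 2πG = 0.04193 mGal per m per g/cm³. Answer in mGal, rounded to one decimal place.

Free-air correction = 0.3086 × 3666.0 = 1131.33 mGal
Free-air anomaly = 980340.56 − 981127.44 + (1131.33) = 344.45 mGal
Bouguer slab correction = 0.04193 × 2.07 × 3666.0 = 318.19 mGal
Simple Bouguer anomaly = 344.45 − (318.19) = 26.26 mGal
Complete Bouguer anomaly = 26.26 + 2.44 = 28.70 mGal

28.7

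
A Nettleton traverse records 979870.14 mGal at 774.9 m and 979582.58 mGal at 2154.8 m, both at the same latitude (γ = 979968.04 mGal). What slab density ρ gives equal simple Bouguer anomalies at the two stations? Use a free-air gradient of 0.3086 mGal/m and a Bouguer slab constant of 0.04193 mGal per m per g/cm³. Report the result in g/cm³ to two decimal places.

Δg_obs = 979582.58 − 979870.14 = -287.56 mGal over Δh = 2154.8 − 774.9 = 1379.9 m
Equal Bouguer anomalies ⇒ Δg_obs + (0.3086 − 0.04193ρ)·Δh = 0
0.3086 − 0.04193ρ = −Δg_obs/Δh = 0.20839
ρ = (0.3086 − 0.20839) / 0.04193 = 2.39 g/cm³

2.39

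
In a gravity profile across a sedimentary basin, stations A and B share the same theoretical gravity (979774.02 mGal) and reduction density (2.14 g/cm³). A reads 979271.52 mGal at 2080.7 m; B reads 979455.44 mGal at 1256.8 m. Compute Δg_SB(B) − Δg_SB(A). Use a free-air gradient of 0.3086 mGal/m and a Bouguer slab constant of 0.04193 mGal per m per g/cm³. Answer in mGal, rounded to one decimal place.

Δg_SB(A) = 979271.52 − 979774.02 + 0.3086×2080.7 − 0.04193×2.14×2080.7 = -47.10 mGal
Δg_SB(B) = 979455.44 − 979774.02 + 0.3086×1256.8 − 0.04193×2.14×1256.8 = -43.50 mGal
Difference = -43.50 − (-47.10) = 3.60 mGal

3.6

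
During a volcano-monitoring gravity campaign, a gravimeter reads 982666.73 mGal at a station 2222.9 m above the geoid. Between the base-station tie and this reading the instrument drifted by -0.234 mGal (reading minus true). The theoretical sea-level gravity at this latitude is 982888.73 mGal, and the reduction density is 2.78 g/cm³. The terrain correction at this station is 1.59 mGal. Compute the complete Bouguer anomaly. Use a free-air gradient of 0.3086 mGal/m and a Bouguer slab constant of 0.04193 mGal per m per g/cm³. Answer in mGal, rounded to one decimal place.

Drift-corrected reading = 982666.73 − (-0.234) = 982666.964 mGal
Free-air correction = 0.3086 × 2222.9 = 685.99 mGal
Free-air anomaly = 982666.964 − 982888.73 + (685.99) = 464.224 mGal
Bouguer slab correction = 0.04193 × 2.78 × 2222.9 = 259.11 mGal
Simple Bouguer anomaly = 464.224 − (259.11) = 205.114 mGal
Complete Bouguer anomaly = 205.114 + 1.59 = 206.704 mGal

206.7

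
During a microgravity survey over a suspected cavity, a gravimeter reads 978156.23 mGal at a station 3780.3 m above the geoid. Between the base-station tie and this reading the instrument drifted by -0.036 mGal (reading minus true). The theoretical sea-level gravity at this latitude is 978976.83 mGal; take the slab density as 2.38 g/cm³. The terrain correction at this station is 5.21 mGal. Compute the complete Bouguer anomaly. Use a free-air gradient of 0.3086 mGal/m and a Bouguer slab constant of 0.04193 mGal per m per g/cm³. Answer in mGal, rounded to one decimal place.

Drift-corrected reading = 978156.23 − (-0.036) = 978156.266 mGal
Free-air correction = 0.3086 × 3780.3 = 1166.60 mGal
Free-air anomaly = 978156.266 − 978976.83 + (1166.60) = 346.036 mGal
Bouguer slab correction = 0.04193 × 2.38 × 3780.3 = 377.25 mGal
Simple Bouguer anomaly = 346.036 − (377.25) = -31.214 mGal
Complete Bouguer anomaly = -31.214 + 5.21 = -26.004 mGal

-26.0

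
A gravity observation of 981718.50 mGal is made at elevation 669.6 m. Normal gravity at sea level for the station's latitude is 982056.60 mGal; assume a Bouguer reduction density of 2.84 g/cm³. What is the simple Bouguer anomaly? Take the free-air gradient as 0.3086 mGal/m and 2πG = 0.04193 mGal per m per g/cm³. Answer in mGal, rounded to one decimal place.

-211.2

Free-air correction = 0.3086 × 669.6 = 206.64 mGal
Free-air anomaly = 981718.50 − 982056.60 + (206.64) = -131.46 mGal
Bouguer slab correction = 0.04193 × 2.84 × 669.6 = 79.74 mGal
Simple Bouguer anomaly = -131.46 − (79.74) = -211.20 mGal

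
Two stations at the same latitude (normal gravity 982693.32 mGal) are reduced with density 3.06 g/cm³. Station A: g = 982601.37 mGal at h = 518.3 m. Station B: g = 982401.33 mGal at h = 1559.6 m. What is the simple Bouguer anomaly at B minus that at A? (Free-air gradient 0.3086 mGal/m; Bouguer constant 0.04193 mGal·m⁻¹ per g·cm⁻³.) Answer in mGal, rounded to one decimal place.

Δg_SB(A) = 982601.37 − 982693.32 + 0.3086×518.3 − 0.04193×3.06×518.3 = 1.50 mGal
Δg_SB(B) = 982401.33 − 982693.32 + 0.3086×1559.6 − 0.04193×3.06×1559.6 = -10.80 mGal
Difference = -10.80 − (1.50) = -12.30 mGal

-12.3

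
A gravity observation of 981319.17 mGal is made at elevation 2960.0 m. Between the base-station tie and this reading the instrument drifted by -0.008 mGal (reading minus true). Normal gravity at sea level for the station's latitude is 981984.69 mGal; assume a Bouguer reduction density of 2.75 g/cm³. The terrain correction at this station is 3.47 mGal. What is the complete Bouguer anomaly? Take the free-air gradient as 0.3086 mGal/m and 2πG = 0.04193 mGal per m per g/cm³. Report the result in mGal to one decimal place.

-89.9

Drift-corrected reading = 981319.17 − (-0.008) = 981319.178 mGal
Free-air correction = 0.3086 × 2960.0 = 913.46 mGal
Free-air anomaly = 981319.178 − 981984.69 + (913.46) = 247.948 mGal
Bouguer slab correction = 0.04193 × 2.75 × 2960.0 = 341.31 mGal
Simple Bouguer anomaly = 247.948 − (341.31) = -93.362 mGal
Complete Bouguer anomaly = -93.362 + 3.47 = -89.892 mGal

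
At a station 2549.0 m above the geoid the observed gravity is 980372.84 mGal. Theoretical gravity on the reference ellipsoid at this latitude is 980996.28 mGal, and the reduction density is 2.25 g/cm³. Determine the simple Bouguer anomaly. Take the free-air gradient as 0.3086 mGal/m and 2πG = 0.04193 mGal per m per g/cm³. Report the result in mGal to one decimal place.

Free-air correction = 0.3086 × 2549.0 = 786.62 mGal
Free-air anomaly = 980372.84 − 980996.28 + (786.62) = 163.18 mGal
Bouguer slab correction = 0.04193 × 2.25 × 2549.0 = 240.48 mGal
Simple Bouguer anomaly = 163.18 − (240.48) = -77.30 mGal

-77.3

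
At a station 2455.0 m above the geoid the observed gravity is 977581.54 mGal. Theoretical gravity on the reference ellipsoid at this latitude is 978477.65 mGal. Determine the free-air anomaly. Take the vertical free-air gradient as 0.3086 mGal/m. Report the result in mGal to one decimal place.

-138.5

Free-air correction = 0.3086 × 2455.0 = 757.61 mGal
Free-air anomaly = 977581.54 − 978477.65 + (757.61) = -138.50 mGal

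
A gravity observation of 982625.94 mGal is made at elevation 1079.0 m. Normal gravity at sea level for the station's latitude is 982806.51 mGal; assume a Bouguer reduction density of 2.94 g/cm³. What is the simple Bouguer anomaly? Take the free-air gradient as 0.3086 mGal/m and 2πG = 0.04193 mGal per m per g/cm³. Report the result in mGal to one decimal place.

Free-air correction = 0.3086 × 1079.0 = 332.98 mGal
Free-air anomaly = 982625.94 − 982806.51 + (332.98) = 152.41 mGal
Bouguer slab correction = 0.04193 × 2.94 × 1079.0 = 133.01 mGal
Simple Bouguer anomaly = 152.41 − (133.01) = 19.40 mGal

19.4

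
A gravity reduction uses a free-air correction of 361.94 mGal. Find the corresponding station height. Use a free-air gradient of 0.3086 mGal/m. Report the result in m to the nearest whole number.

h = 361.94 / 0.3086 = 1172.85 m

1173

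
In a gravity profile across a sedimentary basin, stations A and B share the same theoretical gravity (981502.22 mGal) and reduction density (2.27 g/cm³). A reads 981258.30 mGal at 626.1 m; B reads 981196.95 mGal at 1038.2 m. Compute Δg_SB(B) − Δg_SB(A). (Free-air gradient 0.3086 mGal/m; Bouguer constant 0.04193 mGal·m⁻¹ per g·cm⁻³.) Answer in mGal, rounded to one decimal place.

Δg_SB(A) = 981258.30 − 981502.22 + 0.3086×626.1 − 0.04193×2.27×626.1 = -110.30 mGal
Δg_SB(B) = 981196.95 − 981502.22 + 0.3086×1038.2 − 0.04193×2.27×1038.2 = -83.70 mGal
Difference = -83.70 − (-110.30) = 26.60 mGal

26.6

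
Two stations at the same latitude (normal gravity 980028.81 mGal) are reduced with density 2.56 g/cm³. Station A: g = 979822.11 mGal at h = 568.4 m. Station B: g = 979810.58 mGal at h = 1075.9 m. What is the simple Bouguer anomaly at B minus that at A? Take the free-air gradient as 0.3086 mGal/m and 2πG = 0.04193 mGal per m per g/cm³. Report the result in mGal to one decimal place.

90.6

Δg_SB(A) = 979822.11 − 980028.81 + 0.3086×568.4 − 0.04193×2.56×568.4 = -92.30 mGal
Δg_SB(B) = 979810.58 − 980028.81 + 0.3086×1075.9 − 0.04193×2.56×1075.9 = -1.70 mGal
Difference = -1.70 − (-92.30) = 90.60 mGal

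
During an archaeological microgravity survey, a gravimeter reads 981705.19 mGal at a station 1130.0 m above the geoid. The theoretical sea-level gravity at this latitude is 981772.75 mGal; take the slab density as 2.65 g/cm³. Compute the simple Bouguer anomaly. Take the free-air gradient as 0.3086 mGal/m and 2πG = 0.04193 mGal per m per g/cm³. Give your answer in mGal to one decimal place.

155.6

Free-air correction = 0.3086 × 1130.0 = 348.72 mGal
Free-air anomaly = 981705.19 − 981772.75 + (348.72) = 281.16 mGal
Bouguer slab correction = 0.04193 × 2.65 × 1130.0 = 125.56 mGal
Simple Bouguer anomaly = 281.16 − (125.56) = 155.60 mGal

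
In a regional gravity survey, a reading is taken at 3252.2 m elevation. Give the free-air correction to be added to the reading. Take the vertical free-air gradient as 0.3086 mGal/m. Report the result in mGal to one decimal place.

1003.6

Free-air correction = 0.3086 × 3252.2 = 1003.6 mGal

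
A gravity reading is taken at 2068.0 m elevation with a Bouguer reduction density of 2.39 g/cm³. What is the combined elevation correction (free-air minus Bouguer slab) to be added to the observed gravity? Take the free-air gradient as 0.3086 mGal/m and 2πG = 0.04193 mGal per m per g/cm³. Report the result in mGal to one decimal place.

Combined gradient = 0.3086 − 0.04193 × 2.39 = 0.2083873 mGal/m
Combined elevation correction = 0.2083873 × 2068.0 = 430.9 mGal

430.9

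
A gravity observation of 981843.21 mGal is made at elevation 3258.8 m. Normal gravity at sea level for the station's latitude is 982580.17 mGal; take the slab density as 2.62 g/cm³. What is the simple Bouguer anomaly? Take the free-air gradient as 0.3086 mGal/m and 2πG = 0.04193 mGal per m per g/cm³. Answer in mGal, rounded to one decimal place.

Free-air correction = 0.3086 × 3258.8 = 1005.67 mGal
Free-air anomaly = 981843.21 − 982580.17 + (1005.67) = 268.71 mGal
Bouguer slab correction = 0.04193 × 2.62 × 3258.8 = 358.00 mGal
Simple Bouguer anomaly = 268.71 − (358.00) = -89.29 mGal

-89.3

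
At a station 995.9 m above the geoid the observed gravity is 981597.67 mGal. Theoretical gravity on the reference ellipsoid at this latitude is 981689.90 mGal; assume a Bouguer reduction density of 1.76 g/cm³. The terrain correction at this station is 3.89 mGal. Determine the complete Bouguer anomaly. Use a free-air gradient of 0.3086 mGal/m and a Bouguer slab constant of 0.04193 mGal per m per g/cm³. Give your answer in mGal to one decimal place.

145.5

Free-air correction = 0.3086 × 995.9 = 307.33 mGal
Free-air anomaly = 981597.67 − 981689.90 + (307.33) = 215.10 mGal
Bouguer slab correction = 0.04193 × 1.76 × 995.9 = 73.49 mGal
Simple Bouguer anomaly = 215.10 − (73.49) = 141.61 mGal
Complete Bouguer anomaly = 141.61 + 3.89 = 145.50 mGal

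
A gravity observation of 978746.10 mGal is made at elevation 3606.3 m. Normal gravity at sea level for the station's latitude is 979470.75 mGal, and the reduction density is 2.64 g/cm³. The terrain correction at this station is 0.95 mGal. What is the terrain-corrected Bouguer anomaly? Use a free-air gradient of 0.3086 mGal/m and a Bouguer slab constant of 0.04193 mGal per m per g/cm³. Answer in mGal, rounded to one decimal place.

-10.0

Free-air correction = 0.3086 × 3606.3 = 1112.90 mGal
Free-air anomaly = 978746.10 − 979470.75 + (1112.90) = 388.25 mGal
Bouguer slab correction = 0.04193 × 2.64 × 3606.3 = 399.20 mGal
Simple Bouguer anomaly = 388.25 − (399.20) = -10.95 mGal
Complete Bouguer anomaly = -10.95 + 0.95 = -10.00 mGal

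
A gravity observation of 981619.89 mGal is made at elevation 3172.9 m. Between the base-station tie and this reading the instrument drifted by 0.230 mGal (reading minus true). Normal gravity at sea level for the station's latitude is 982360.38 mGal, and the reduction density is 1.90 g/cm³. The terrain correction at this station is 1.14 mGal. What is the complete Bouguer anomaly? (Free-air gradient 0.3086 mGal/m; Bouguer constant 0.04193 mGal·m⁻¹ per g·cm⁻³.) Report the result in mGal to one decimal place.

-13.2

Drift-corrected reading = 981619.89 − (0.230) = 981619.660 mGal
Free-air correction = 0.3086 × 3172.9 = 979.16 mGal
Free-air anomaly = 981619.660 − 982360.38 + (979.16) = 238.440 mGal
Bouguer slab correction = 0.04193 × 1.90 × 3172.9 = 252.78 mGal
Simple Bouguer anomaly = 238.440 − (252.78) = -14.340 mGal
Complete Bouguer anomaly = -14.340 + 1.14 = -13.200 mGal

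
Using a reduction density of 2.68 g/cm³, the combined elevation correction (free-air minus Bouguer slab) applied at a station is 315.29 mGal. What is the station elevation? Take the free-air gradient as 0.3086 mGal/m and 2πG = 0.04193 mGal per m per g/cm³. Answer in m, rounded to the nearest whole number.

1607

Combined gradient = 0.3086 − 0.04193 × 2.68 = 0.1962276 mGal/m
h = 315.29 / 0.1962276 = 1606.76 m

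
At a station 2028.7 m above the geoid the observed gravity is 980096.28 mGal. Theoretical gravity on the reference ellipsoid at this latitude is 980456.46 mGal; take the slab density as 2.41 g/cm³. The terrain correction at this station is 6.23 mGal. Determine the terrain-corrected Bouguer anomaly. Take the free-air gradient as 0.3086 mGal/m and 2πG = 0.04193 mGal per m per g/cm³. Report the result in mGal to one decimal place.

Free-air correction = 0.3086 × 2028.7 = 626.06 mGal
Free-air anomaly = 980096.28 − 980456.46 + (626.06) = 265.88 mGal
Bouguer slab correction = 0.04193 × 2.41 × 2028.7 = 205.00 mGal
Simple Bouguer anomaly = 265.88 − (205.00) = 60.88 mGal
Complete Bouguer anomaly = 60.88 + 6.23 = 67.11 mGal

67.1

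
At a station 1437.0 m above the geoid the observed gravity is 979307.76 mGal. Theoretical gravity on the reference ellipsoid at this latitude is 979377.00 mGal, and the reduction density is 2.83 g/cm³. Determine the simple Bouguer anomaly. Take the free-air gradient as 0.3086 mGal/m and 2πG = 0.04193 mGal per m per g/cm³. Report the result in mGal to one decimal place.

203.7

Free-air correction = 0.3086 × 1437.0 = 443.46 mGal
Free-air anomaly = 979307.76 − 979377.00 + (443.46) = 374.22 mGal
Bouguer slab correction = 0.04193 × 2.83 × 1437.0 = 170.52 mGal
Simple Bouguer anomaly = 374.22 − (170.52) = 203.70 mGal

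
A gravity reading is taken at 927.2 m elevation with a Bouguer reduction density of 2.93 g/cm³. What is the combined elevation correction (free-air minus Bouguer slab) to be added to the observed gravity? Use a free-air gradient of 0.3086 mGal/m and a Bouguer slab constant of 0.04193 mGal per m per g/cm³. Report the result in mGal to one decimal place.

172.2

Combined gradient = 0.3086 − 0.04193 × 2.93 = 0.1857451 mGal/m
Combined elevation correction = 0.1857451 × 927.2 = 172.2 mGal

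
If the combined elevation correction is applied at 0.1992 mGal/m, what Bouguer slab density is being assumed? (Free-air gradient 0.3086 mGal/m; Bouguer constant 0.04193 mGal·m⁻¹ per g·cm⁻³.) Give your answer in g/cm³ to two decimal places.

2.61

0.1992 = 0.3086 − 0.04193 × ρ
ρ = (0.3086 − 0.1992) / 0.04193 = 2.61 g/cm³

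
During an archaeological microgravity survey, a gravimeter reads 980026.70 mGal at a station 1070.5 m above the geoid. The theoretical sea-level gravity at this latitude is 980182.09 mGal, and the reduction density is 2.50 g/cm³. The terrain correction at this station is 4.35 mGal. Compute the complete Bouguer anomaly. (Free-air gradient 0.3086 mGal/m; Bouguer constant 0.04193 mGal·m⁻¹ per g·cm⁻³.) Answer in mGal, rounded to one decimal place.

Free-air correction = 0.3086 × 1070.5 = 330.36 mGal
Free-air anomaly = 980026.70 − 980182.09 + (330.36) = 174.97 mGal
Bouguer slab correction = 0.04193 × 2.50 × 1070.5 = 112.22 mGal
Simple Bouguer anomaly = 174.97 − (112.22) = 62.75 mGal
Complete Bouguer anomaly = 62.75 + 4.35 = 67.10 mGal

67.1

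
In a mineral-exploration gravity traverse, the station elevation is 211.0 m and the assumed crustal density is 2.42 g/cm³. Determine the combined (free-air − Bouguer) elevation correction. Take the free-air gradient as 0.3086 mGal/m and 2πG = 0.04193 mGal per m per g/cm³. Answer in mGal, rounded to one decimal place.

Combined gradient = 0.3086 − 0.04193 × 2.42 = 0.2071294 mGal/m
Combined elevation correction = 0.2071294 × 211.0 = 43.7 mGal

43.7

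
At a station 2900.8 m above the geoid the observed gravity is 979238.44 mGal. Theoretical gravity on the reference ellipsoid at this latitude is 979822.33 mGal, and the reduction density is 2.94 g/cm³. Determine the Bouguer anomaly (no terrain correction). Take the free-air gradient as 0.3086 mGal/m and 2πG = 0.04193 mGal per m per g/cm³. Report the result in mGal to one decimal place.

Free-air correction = 0.3086 × 2900.8 = 895.19 mGal
Free-air anomaly = 979238.44 − 979822.33 + (895.19) = 311.30 mGal
Bouguer slab correction = 0.04193 × 2.94 × 2900.8 = 357.59 mGal
Simple Bouguer anomaly = 311.30 − (357.59) = -46.29 mGal

-46.3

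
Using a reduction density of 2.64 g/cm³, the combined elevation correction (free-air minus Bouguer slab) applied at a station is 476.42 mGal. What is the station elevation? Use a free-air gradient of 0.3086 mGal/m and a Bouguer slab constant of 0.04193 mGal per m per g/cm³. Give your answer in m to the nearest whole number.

Combined gradient = 0.3086 − 0.04193 × 2.64 = 0.1979048 mGal/m
h = 476.42 / 0.1979048 = 2407.32 m

2407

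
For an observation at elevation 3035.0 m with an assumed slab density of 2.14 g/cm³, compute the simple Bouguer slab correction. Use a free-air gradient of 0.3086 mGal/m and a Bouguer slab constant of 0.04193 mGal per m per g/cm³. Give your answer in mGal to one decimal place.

Bouguer slab correction = 0.04193 × 2.14 × 3035.0 = 272.3 mGal

272.3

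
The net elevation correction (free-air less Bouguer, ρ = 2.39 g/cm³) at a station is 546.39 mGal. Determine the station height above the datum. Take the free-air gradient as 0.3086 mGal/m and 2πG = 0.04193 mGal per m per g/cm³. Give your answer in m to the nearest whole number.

2622

Combined gradient = 0.3086 − 0.04193 × 2.39 = 0.2083873 mGal/m
h = 546.39 / 0.2083873 = 2621.99 m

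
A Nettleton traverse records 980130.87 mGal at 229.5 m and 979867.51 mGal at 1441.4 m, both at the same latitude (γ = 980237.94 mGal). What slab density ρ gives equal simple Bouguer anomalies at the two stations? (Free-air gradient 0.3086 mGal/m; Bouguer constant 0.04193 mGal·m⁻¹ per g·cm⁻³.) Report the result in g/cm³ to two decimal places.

2.18

Δg_obs = 979867.51 − 980130.87 = -263.36 mGal over Δh = 1441.4 − 229.5 = 1211.9 m
Equal Bouguer anomalies ⇒ Δg_obs + (0.3086 − 0.04193ρ)·Δh = 0
0.3086 − 0.04193ρ = −Δg_obs/Δh = 0.21731
ρ = (0.3086 − 0.21731) / 0.04193 = 2.18 g/cm³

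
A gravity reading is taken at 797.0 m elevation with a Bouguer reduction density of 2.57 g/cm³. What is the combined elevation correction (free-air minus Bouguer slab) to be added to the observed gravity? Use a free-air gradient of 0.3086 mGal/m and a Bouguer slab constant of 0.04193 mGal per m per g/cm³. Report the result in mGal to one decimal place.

160.1

Combined gradient = 0.3086 − 0.04193 × 2.57 = 0.2008399 mGal/m
Combined elevation correction = 0.2008399 × 797.0 = 160.1 mGal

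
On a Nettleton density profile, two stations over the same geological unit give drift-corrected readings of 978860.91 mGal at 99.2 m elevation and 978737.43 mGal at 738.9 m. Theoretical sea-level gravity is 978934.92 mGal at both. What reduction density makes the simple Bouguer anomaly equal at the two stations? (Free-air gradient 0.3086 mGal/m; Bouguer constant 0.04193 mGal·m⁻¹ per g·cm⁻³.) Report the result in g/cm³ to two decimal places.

Δg_obs = 978737.43 − 978860.91 = -123.48 mGal over Δh = 738.9 − 99.2 = 639.7 m
Equal Bouguer anomalies ⇒ Δg_obs + (0.3086 − 0.04193ρ)·Δh = 0
0.3086 − 0.04193ρ = −Δg_obs/Δh = 0.19303
ρ = (0.3086 − 0.19303) / 0.04193 = 2.76 g/cm³

2.76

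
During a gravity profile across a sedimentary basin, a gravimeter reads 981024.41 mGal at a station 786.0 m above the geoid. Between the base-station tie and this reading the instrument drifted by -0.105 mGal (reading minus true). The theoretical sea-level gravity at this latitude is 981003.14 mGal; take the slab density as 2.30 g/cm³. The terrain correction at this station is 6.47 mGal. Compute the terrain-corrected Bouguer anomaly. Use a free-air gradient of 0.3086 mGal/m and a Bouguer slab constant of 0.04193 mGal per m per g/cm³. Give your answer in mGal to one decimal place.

Drift-corrected reading = 981024.41 − (-0.105) = 981024.515 mGal
Free-air correction = 0.3086 × 786.0 = 242.56 mGal
Free-air anomaly = 981024.515 − 981003.14 + (242.56) = 263.935 mGal
Bouguer slab correction = 0.04193 × 2.30 × 786.0 = 75.80 mGal
Simple Bouguer anomaly = 263.935 − (75.80) = 188.135 mGal
Complete Bouguer anomaly = 188.135 + 6.47 = 194.605 mGal

194.6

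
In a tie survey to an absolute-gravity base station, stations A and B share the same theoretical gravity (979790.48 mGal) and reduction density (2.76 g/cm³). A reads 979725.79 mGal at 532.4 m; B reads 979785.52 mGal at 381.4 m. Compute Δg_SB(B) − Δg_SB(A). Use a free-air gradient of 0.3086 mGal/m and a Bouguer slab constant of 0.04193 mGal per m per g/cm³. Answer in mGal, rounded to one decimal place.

30.6

Δg_SB(A) = 979725.79 − 979790.48 + 0.3086×532.4 − 0.04193×2.76×532.4 = 38.00 mGal
Δg_SB(B) = 979785.52 − 979790.48 + 0.3086×381.4 − 0.04193×2.76×381.4 = 68.60 mGal
Difference = 68.60 − (38.00) = 30.60 mGal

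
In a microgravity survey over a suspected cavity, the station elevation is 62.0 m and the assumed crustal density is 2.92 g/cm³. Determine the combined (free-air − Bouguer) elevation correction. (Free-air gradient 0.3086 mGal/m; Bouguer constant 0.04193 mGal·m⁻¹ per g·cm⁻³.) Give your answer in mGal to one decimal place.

Combined gradient = 0.3086 − 0.04193 × 2.92 = 0.1861644 mGal/m
Combined elevation correction = 0.1861644 × 62.0 = 11.5 mGal

11.5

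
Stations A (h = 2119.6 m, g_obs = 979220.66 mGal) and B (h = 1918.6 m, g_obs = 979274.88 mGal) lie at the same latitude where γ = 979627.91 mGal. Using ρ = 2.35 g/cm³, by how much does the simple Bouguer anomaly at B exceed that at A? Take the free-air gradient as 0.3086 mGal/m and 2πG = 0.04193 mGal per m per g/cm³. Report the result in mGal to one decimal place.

12.0

Δg_SB(A) = 979220.66 − 979627.91 + 0.3086×2119.6 − 0.04193×2.35×2119.6 = 38.00 mGal
Δg_SB(B) = 979274.88 − 979627.91 + 0.3086×1918.6 − 0.04193×2.35×1918.6 = 50.00 mGal
Difference = 50.00 − (38.00) = 12.00 mGal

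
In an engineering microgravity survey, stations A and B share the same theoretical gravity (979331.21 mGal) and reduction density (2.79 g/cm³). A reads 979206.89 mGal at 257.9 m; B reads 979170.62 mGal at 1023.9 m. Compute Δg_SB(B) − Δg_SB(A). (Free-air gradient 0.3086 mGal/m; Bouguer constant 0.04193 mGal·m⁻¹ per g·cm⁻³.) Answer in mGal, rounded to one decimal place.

110.5

Δg_SB(A) = 979206.89 − 979331.21 + 0.3086×257.9 − 0.04193×2.79×257.9 = -74.90 mGal
Δg_SB(B) = 979170.62 − 979331.21 + 0.3086×1023.9 − 0.04193×2.79×1023.9 = 35.60 mGal
Difference = 35.60 − (-74.90) = 110.50 mGal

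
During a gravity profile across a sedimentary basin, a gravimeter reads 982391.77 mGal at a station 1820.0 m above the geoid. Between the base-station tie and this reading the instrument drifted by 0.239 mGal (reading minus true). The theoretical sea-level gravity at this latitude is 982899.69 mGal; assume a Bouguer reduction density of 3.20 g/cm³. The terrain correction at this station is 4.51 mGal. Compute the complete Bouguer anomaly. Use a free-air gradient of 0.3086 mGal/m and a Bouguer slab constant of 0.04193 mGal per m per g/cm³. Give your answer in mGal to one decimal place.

-186.2

Drift-corrected reading = 982391.77 − (0.239) = 982391.531 mGal
Free-air correction = 0.3086 × 1820.0 = 561.65 mGal
Free-air anomaly = 982391.531 − 982899.69 + (561.65) = 53.491 mGal
Bouguer slab correction = 0.04193 × 3.20 × 1820.0 = 244.20 mGal
Simple Bouguer anomaly = 53.491 − (244.20) = -190.709 mGal
Complete Bouguer anomaly = -190.709 + 4.51 = -186.199 mGal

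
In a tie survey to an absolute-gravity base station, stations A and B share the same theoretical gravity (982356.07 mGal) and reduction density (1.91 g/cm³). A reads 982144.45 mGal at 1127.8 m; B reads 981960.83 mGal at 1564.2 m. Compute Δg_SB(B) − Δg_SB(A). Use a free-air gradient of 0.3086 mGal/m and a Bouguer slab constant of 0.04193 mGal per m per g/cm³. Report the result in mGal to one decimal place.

-83.9

Δg_SB(A) = 982144.45 − 982356.07 + 0.3086×1127.8 − 0.04193×1.91×1127.8 = 46.10 mGal
Δg_SB(B) = 981960.83 − 982356.07 + 0.3086×1564.2 − 0.04193×1.91×1564.2 = -37.80 mGal
Difference = -37.80 − (46.10) = -83.90 mGal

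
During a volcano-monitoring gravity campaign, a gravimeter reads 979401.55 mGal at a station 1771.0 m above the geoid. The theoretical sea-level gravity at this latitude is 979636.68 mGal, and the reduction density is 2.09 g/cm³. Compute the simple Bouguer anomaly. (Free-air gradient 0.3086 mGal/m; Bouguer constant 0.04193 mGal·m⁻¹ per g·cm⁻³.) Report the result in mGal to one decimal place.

Free-air correction = 0.3086 × 1771.0 = 546.53 mGal
Free-air anomaly = 979401.55 − 979636.68 + (546.53) = 311.40 mGal
Bouguer slab correction = 0.04193 × 2.09 × 1771.0 = 155.20 mGal
Simple Bouguer anomaly = 311.40 − (155.20) = 156.20 mGal

156.2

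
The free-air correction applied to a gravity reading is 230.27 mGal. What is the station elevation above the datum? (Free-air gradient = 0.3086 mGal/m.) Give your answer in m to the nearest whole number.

746

h = 230.27 / 0.3086 = 746.18 m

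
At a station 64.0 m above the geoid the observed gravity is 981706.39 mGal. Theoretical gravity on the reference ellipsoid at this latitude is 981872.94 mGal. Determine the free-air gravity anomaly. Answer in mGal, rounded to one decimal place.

-146.8

Free-air correction = 0.3086 × 64.0 = 19.75 mGal
Free-air anomaly = 981706.39 − 981872.94 + (19.75) = -146.80 mGal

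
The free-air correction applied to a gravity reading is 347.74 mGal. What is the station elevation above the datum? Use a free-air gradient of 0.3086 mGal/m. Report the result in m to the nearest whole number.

1127

h = 347.74 / 0.3086 = 1126.83 m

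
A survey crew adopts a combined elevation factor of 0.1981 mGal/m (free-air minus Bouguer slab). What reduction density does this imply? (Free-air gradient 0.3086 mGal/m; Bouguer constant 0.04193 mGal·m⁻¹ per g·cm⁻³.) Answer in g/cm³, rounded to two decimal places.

2.64

0.1981 = 0.3086 − 0.04193 × ρ
ρ = (0.3086 − 0.1981) / 0.04193 = 2.64 g/cm³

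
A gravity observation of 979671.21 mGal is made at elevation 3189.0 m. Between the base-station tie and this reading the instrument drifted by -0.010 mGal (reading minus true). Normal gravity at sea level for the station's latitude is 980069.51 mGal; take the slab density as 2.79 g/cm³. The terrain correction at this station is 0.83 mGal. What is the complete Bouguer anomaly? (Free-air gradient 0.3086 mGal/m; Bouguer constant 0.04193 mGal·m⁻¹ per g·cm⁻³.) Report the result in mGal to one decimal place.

213.6

Drift-corrected reading = 979671.21 − (-0.010) = 979671.220 mGal
Free-air correction = 0.3086 × 3189.0 = 984.13 mGal
Free-air anomaly = 979671.220 − 980069.51 + (984.13) = 585.840 mGal
Bouguer slab correction = 0.04193 × 2.79 × 3189.0 = 373.06 mGal
Simple Bouguer anomaly = 585.840 − (373.06) = 212.780 mGal
Complete Bouguer anomaly = 212.780 + 0.83 = 213.610 mGal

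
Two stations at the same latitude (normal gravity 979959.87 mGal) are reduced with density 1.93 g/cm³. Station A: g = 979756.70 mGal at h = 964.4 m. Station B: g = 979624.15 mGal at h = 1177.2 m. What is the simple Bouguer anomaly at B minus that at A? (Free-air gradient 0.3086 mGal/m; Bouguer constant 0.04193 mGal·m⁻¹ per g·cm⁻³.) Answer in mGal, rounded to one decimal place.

Δg_SB(A) = 979756.70 − 979959.87 + 0.3086×964.4 − 0.04193×1.93×964.4 = 16.40 mGal
Δg_SB(B) = 979624.15 − 979959.87 + 0.3086×1177.2 − 0.04193×1.93×1177.2 = -67.70 mGal
Difference = -67.70 − (16.40) = -84.10 mGal

-84.1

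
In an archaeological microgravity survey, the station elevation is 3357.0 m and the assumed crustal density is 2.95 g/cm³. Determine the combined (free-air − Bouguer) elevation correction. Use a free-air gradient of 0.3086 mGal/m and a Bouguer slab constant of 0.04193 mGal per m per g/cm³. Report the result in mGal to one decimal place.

620.7

Combined gradient = 0.3086 − 0.04193 × 2.95 = 0.1849065 mGal/m
Combined elevation correction = 0.1849065 × 3357.0 = 620.7 mGal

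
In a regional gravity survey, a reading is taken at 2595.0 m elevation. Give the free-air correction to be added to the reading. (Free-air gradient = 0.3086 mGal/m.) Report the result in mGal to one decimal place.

800.8

Free-air correction = 0.3086 × 2595.0 = 800.8 mGal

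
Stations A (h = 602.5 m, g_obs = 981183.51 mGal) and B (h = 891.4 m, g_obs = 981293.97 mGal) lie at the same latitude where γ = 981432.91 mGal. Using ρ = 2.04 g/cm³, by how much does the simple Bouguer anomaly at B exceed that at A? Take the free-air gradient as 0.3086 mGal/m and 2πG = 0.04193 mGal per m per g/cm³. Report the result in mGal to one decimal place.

Δg_SB(A) = 981183.51 − 981432.91 + 0.3086×602.5 − 0.04193×2.04×602.5 = -115.00 mGal
Δg_SB(B) = 981293.97 − 981432.91 + 0.3086×891.4 − 0.04193×2.04×891.4 = 59.90 mGal
Difference = 59.90 − (-115.00) = 174.90 mGal

174.9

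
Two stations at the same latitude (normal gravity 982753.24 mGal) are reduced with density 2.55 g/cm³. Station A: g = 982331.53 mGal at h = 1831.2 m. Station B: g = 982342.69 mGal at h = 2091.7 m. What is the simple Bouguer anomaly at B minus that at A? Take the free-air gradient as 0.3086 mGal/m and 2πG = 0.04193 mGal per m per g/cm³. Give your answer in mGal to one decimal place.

63.7

Δg_SB(A) = 982331.53 − 982753.24 + 0.3086×1831.2 − 0.04193×2.55×1831.2 = -52.40 mGal
Δg_SB(B) = 982342.69 − 982753.24 + 0.3086×2091.7 − 0.04193×2.55×2091.7 = 11.30 mGal
Difference = 11.30 − (-52.40) = 63.70 mGal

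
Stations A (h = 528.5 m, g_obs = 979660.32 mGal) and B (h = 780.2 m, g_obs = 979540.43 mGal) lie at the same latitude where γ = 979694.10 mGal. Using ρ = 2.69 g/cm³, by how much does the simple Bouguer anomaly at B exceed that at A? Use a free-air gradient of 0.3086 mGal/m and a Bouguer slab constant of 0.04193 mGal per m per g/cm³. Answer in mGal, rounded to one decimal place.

-70.6

Δg_SB(A) = 979660.32 − 979694.10 + 0.3086×528.5 − 0.04193×2.69×528.5 = 69.70 mGal
Δg_SB(B) = 979540.43 − 979694.10 + 0.3086×780.2 − 0.04193×2.69×780.2 = -0.90 mGal
Difference = -0.90 − (69.70) = -70.60 mGal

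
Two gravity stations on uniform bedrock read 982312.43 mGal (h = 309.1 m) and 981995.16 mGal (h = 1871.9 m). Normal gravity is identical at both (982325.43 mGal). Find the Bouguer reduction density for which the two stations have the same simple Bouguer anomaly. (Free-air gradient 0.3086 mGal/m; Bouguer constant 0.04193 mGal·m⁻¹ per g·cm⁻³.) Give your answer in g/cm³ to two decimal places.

2.52

Δg_obs = 981995.16 − 982312.43 = -317.27 mGal over Δh = 1871.9 − 309.1 = 1562.8 m
Equal Bouguer anomalies ⇒ Δg_obs + (0.3086 − 0.04193ρ)·Δh = 0
0.3086 − 0.04193ρ = −Δg_obs/Δh = 0.20301
ρ = (0.3086 − 0.20301) / 0.04193 = 2.52 g/cm³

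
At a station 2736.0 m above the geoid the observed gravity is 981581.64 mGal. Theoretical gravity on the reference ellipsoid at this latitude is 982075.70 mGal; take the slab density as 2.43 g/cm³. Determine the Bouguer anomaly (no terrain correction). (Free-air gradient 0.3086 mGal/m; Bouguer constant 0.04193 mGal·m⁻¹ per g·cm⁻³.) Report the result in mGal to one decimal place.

Free-air correction = 0.3086 × 2736.0 = 844.33 mGal
Free-air anomaly = 981581.64 − 982075.70 + (844.33) = 350.27 mGal
Bouguer slab correction = 0.04193 × 2.43 × 2736.0 = 278.77 mGal
Simple Bouguer anomaly = 350.27 − (278.77) = 71.50 mGal

71.5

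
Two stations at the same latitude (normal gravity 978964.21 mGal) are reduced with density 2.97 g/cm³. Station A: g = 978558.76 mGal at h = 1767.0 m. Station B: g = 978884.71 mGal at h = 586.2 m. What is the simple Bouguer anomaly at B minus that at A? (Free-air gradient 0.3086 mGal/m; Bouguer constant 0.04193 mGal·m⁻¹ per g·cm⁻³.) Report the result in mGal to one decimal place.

Δg_SB(A) = 978558.76 − 978964.21 + 0.3086×1767.0 − 0.04193×2.97×1767.0 = -80.20 mGal
Δg_SB(B) = 978884.71 − 978964.21 + 0.3086×586.2 − 0.04193×2.97×586.2 = 28.40 mGal
Difference = 28.40 − (-80.20) = 108.60 mGal

108.6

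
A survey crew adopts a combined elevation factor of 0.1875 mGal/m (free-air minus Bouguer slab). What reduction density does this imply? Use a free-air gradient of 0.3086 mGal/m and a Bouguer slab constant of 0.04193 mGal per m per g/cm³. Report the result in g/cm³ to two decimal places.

0.1875 = 0.3086 − 0.04193 × ρ
ρ = (0.3086 − 0.1875) / 0.04193 = 2.89 g/cm³

2.89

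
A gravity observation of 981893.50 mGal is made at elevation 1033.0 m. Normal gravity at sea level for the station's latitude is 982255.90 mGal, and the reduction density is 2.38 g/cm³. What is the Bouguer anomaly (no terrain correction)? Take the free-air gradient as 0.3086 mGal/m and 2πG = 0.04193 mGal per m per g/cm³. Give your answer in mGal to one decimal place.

Free-air correction = 0.3086 × 1033.0 = 318.78 mGal
Free-air anomaly = 981893.50 − 982255.90 + (318.78) = -43.62 mGal
Bouguer slab correction = 0.04193 × 2.38 × 1033.0 = 103.09 mGal
Simple Bouguer anomaly = -43.62 − (103.09) = -146.71 mGal

-146.7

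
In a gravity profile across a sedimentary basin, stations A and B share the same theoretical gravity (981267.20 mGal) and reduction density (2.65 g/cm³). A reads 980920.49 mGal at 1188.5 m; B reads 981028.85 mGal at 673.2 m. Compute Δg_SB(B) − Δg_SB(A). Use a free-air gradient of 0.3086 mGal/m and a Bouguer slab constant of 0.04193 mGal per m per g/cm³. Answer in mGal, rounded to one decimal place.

Δg_SB(A) = 980920.49 − 981267.20 + 0.3086×1188.5 − 0.04193×2.65×1188.5 = -112.00 mGal
Δg_SB(B) = 981028.85 − 981267.20 + 0.3086×673.2 − 0.04193×2.65×673.2 = -105.40 mGal
Difference = -105.40 − (-112.00) = 6.60 mGal

6.6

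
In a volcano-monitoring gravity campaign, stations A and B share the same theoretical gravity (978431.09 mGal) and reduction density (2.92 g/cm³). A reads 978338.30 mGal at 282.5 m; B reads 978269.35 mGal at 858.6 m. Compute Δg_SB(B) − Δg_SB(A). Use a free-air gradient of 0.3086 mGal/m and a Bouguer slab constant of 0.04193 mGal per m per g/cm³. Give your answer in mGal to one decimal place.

Δg_SB(A) = 978338.30 − 978431.09 + 0.3086×282.5 − 0.04193×2.92×282.5 = -40.20 mGal
Δg_SB(B) = 978269.35 − 978431.09 + 0.3086×858.6 − 0.04193×2.92×858.6 = -1.90 mGal
Difference = -1.90 − (-40.20) = 38.30 mGal

38.3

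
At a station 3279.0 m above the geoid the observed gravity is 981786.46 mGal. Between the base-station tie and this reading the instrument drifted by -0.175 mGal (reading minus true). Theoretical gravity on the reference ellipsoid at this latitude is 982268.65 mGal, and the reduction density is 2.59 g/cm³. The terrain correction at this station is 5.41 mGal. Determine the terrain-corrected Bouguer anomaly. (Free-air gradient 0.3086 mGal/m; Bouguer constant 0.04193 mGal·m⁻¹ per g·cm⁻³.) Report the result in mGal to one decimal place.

179.2

Drift-corrected reading = 981786.46 − (-0.175) = 981786.635 mGal
Free-air correction = 0.3086 × 3279.0 = 1011.90 mGal
Free-air anomaly = 981786.635 − 982268.65 + (1011.90) = 529.885 mGal
Bouguer slab correction = 0.04193 × 2.59 × 3279.0 = 356.10 mGal
Simple Bouguer anomaly = 529.885 − (356.10) = 173.785 mGal
Complete Bouguer anomaly = 173.785 + 5.41 = 179.195 mGal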